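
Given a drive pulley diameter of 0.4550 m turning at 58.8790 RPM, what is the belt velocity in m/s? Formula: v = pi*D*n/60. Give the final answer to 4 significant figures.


v = pi * 0.4550 * 58.8790 / 60
v = 1.403 m/s


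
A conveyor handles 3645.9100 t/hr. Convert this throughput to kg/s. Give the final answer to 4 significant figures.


m_dot = 3645.9100 * 1000 / 3600
m_dot = 1013 kg/s


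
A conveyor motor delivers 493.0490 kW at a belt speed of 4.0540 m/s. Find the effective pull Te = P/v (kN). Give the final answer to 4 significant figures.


Te = P / v = 493.0490 / 4.0540
Te = 121.6 kN


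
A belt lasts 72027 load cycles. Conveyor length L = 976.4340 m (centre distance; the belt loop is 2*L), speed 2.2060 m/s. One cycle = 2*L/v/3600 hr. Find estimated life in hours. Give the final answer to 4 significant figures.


cycle_time = 2 * 976.4340 / 2.2060 / 3600 = 0.245904 hr
life = 72027 * 0.245904 = 17710 hours


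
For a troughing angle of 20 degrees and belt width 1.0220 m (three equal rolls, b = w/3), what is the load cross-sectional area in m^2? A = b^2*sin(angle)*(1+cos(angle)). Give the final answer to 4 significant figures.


b = 1.0220/3 = 0.340667 m
A = 0.340667^2 * sin(20 deg) * (1 + cos(20 deg))
A = 0.07699 m^2


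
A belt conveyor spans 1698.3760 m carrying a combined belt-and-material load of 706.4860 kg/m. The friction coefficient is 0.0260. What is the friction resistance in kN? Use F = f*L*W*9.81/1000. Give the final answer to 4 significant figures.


F = 0.0260 * 1698.3760 * 706.4860 * 9.81 / 1000
F = 306.0 kN


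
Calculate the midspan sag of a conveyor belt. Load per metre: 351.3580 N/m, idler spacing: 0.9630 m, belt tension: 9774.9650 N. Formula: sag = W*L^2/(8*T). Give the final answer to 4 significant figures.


sag = 351.3580 * 0.9630^2 / (8 * 9774.9650)
sag = 0.004167 m


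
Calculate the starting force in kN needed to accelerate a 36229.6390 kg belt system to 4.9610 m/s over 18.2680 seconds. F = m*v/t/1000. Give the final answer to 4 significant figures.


F = 36229.6390 * 4.9610 / 18.2680 / 1000
F = 9.839 kN


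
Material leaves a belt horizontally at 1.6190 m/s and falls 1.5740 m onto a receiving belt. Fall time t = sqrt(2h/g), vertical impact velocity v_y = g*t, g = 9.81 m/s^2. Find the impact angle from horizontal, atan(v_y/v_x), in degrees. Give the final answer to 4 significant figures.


t = sqrt(2*1.5740/9.81) = 0.566478 s
v_y = 9.81 * 0.566478 = 5.55715 m/s
angle = atan(5.55715 / 1.6190) = 73.76 deg


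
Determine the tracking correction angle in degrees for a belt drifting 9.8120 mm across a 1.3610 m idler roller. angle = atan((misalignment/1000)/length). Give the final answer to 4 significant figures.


misalign_m = 9.8120 / 1000 = 0.009812 m
angle = atan(0.009812 / 1.3610)
angle = 0.4131 deg


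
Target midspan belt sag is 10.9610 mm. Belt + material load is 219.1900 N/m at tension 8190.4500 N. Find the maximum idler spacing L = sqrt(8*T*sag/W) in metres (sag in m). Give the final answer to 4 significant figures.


sag = 10.9610/1000 = 0.010961 m
L = sqrt(8 * 8190.4500 * 0.010961 / 219.1900)
L = 1.810 m


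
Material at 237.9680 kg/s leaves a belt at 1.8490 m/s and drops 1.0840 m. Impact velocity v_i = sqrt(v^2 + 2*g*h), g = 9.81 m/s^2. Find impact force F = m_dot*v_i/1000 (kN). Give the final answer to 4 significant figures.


v_i = sqrt(1.8490^2 + 2*9.81*1.0840) = 4.96859 m/s
F = 237.9680 * 4.96859 / 1000
F = 1.182 kN


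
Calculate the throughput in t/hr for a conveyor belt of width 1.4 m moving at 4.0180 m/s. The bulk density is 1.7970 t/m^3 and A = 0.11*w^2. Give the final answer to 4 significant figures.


A = 0.11 * 1.4^2 = 0.2156 m^2
C = 0.2156 * 4.0180 * 1.7970 * 3600
C = 5604 t/hr


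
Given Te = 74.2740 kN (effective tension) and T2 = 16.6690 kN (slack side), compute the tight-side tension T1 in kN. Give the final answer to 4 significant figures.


T1 = Te + T2 = 74.2740 + 16.6690
T1 = 90.94 kN


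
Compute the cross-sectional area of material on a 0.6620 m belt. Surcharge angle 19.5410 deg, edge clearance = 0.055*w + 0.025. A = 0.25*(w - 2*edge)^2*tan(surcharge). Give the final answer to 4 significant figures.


edge = 0.055*0.6620 + 0.025 = 0.06141 m
ew = 0.6620 - 2*0.06141 = 0.53918 m
A = 0.25 * 0.53918^2 * tan(19.5410 deg)
A = 0.02580 m^2


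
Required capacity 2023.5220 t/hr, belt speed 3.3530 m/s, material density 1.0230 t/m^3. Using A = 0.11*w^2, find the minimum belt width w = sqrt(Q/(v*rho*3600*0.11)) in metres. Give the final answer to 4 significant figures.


A_req = 2023.5220 / (3.3530 * 1.0230 * 3600) = 0.163869 m^2
w = sqrt(0.163869 / 0.11)
w = 1.221 m


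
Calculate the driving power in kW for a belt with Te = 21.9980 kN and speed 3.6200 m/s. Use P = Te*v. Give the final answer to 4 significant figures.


P = Te * v = 21.9980 * 3.6200
P = 79.63 kW


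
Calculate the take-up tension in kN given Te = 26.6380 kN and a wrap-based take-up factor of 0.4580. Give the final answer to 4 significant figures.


T_tu = 26.6380 * 0.4580
T_tu = 12.20 kN


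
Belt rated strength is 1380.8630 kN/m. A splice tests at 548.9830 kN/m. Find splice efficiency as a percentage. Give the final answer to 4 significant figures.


Eff = 548.9830 / 1380.8630 * 100
Eff = 39.76 %


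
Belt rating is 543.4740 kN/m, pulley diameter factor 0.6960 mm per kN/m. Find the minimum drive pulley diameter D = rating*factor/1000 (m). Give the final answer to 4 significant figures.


D = 543.4740 * 0.6960 / 1000
D = 0.3783 m


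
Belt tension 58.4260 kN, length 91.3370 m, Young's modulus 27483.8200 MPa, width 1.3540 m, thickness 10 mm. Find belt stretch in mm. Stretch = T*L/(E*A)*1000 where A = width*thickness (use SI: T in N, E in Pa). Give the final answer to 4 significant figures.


A = 1.3540 * 0.01 = 0.01354 m^2
Stretch = 58.4260*1000 * 91.3370 / (27483.8200e6 * 0.01354) * 1000
Stretch = 14.34 mm


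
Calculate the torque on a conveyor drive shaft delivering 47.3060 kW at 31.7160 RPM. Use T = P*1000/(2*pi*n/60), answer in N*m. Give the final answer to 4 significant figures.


omega = 2*pi*31.7160/60 = 3.32129 rad/s
T = 47.3060*1000 / 3.32129
T = 14240 N*m


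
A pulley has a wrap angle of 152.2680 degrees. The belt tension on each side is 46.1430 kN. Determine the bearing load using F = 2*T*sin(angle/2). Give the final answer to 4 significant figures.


F = 2 * 46.1430 * sin(152.2680/2 deg)
F = 89.60 kN


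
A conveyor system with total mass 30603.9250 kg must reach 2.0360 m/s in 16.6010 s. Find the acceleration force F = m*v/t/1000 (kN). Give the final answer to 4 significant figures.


F = 30603.9250 * 2.0360 / 16.6010 / 1000
F = 3.753 kN


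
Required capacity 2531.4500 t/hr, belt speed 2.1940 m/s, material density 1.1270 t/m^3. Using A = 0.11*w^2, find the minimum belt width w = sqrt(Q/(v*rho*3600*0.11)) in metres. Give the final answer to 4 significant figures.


A_req = 2531.4500 / (2.1940 * 1.1270 * 3600) = 0.284385 m^2
w = sqrt(0.284385 / 0.11)
w = 1.608 m


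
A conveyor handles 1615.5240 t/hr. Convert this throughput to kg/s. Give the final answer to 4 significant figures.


m_dot = 1615.5240 * 1000 / 3600
m_dot = 448.8 kg/s


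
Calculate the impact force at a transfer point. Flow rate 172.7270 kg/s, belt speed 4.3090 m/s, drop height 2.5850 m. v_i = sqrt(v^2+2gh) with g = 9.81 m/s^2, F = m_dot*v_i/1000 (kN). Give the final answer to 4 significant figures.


v_i = sqrt(4.3090^2 + 2*9.81*2.5850) = 8.32377 m/s
F = 172.7270 * 8.32377 / 1000
F = 1.438 kN


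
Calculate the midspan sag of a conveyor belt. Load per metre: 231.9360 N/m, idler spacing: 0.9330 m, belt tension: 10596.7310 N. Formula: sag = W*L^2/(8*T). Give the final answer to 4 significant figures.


sag = 231.9360 * 0.9330^2 / (8 * 10596.7310)
sag = 0.002382 m


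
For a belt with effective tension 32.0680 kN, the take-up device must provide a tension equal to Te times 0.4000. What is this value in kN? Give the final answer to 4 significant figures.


T_tu = 32.0680 * 0.4000
T_tu = 12.83 kN


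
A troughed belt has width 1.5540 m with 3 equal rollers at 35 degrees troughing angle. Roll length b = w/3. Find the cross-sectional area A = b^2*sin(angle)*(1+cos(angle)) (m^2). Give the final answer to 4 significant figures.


b = 1.5540/3 = 0.518 m
A = 0.518^2 * sin(35 deg) * (1 + cos(35 deg))
A = 0.2800 m^2


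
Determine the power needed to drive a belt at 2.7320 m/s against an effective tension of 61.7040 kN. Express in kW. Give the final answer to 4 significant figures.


P = Te * v = 61.7040 * 2.7320
P = 168.6 kW


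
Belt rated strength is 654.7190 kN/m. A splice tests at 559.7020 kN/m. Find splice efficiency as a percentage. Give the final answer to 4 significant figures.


Eff = 559.7020 / 654.7190 * 100
Eff = 85.49 %


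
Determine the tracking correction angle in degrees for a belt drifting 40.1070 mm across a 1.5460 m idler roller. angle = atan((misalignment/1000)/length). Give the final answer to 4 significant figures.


misalign_m = 40.1070 / 1000 = 0.040107 m
angle = atan(0.040107 / 1.5460)
angle = 1.486 deg


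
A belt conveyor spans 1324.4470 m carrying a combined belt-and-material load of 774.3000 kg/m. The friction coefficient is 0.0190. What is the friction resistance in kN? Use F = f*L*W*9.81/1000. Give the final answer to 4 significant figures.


F = 0.0190 * 1324.4470 * 774.3000 * 9.81 / 1000
F = 191.1 kN


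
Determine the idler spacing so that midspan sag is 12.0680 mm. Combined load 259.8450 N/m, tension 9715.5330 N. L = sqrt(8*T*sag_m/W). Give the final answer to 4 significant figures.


sag = 12.0680/1000 = 0.012068 m
L = sqrt(8 * 9715.5330 * 0.012068 / 259.8450)
L = 1.900 m


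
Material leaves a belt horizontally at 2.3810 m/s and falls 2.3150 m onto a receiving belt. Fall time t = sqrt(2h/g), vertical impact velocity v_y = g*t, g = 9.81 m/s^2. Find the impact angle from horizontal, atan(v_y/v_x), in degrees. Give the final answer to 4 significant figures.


t = sqrt(2*2.3150/9.81) = 0.686999 s
v_y = 9.81 * 0.686999 = 6.73946 m/s
angle = atan(6.73946 / 2.3810) = 70.54 deg


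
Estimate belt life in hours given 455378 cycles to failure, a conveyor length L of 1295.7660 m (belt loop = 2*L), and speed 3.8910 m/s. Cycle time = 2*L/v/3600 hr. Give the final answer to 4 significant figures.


cycle_time = 2 * 1295.7660 / 3.8910 / 3600 = 0.185009 hr
life = 455378 * 0.185009 = 84250 hours


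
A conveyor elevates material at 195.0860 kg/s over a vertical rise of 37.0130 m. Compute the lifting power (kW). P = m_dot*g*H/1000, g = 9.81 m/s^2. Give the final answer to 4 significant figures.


P = 195.0860 * 9.81 * 37.0130 / 1000
P = 70.84 kW


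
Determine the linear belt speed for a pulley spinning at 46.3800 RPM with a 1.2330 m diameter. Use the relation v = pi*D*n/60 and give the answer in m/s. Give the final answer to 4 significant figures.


v = pi * 1.2330 * 46.3800 / 60
v = 2.994 m/s


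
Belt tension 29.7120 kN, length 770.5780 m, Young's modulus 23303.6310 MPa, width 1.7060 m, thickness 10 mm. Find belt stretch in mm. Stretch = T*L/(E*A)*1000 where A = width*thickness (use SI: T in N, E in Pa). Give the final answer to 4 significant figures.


A = 1.7060 * 0.01 = 0.01706 m^2
Stretch = 29.7120*1000 * 770.5780 / (23303.6310e6 * 0.01706) * 1000
Stretch = 57.59 mm


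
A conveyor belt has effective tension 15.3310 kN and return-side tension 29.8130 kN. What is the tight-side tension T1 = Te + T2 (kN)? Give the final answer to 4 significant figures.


T1 = Te + T2 = 15.3310 + 29.8130
T1 = 45.14 kN


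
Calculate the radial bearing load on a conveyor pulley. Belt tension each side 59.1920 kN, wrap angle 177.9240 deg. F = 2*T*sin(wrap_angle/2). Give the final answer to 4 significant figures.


F = 2 * 59.1920 * sin(177.9240/2 deg)
F = 118.4 kN


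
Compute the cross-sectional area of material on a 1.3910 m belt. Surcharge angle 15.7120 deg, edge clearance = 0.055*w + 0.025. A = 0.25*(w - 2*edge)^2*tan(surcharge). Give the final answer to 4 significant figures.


edge = 0.055*1.3910 + 0.025 = 0.101505 m
ew = 1.3910 - 2*0.101505 = 1.18799 m
A = 0.25 * 1.18799^2 * tan(15.7120 deg)
A = 0.09926 m^2


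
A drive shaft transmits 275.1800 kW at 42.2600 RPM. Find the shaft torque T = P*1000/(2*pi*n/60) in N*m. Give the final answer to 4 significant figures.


omega = 2*pi*42.2600/60 = 4.42546 rad/s
T = 275.1800*1000 / 4.42546
T = 62180 N*m


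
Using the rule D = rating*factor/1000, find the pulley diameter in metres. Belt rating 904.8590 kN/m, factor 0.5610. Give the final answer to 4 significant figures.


D = 904.8590 * 0.5610 / 1000
D = 0.5076 m


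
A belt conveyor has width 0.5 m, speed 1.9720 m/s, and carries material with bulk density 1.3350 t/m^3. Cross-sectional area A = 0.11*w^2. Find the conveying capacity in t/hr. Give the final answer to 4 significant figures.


A = 0.11 * 0.5^2 = 0.0275 m^2
C = 0.0275 * 1.9720 * 1.3350 * 3600
C = 260.6 t/hr


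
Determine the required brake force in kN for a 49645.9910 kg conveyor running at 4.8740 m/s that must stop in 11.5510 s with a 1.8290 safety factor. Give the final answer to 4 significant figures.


F = 49645.9910 * 4.8740 / 11.5510 * 1.8290 / 1000
F = 38.31 kN


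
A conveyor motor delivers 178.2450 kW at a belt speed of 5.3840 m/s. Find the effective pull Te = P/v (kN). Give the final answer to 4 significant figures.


Te = P / v = 178.2450 / 5.3840
Te = 33.11 kN


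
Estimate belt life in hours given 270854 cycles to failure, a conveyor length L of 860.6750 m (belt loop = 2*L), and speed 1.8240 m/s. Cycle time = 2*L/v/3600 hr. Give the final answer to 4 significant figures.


cycle_time = 2 * 860.6750 / 1.8240 / 3600 = 0.262145 hr
life = 270854 * 0.262145 = 71000 hours


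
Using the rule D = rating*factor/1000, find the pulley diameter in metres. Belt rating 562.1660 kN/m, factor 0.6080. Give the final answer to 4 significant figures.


D = 562.1660 * 0.6080 / 1000
D = 0.3418 m


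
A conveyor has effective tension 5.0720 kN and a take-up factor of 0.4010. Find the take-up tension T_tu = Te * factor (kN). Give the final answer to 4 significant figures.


T_tu = 5.0720 * 0.4010
T_tu = 2.034 kN


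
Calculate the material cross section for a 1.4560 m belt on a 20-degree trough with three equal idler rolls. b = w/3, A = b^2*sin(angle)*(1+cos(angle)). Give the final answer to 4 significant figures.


b = 1.4560/3 = 0.485333 m
A = 0.485333^2 * sin(20 deg) * (1 + cos(20 deg))
A = 0.1563 m^2


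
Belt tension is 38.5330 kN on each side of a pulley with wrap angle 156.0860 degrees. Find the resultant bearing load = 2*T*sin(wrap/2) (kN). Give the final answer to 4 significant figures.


F = 2 * 38.5330 * sin(156.0860/2 deg)
F = 75.39 kN


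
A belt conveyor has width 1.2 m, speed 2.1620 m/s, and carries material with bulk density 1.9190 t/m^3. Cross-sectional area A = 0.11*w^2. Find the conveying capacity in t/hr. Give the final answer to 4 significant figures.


A = 0.11 * 1.2^2 = 0.1584 m^2
C = 0.1584 * 2.1620 * 1.9190 * 3600
C = 2366 t/hr


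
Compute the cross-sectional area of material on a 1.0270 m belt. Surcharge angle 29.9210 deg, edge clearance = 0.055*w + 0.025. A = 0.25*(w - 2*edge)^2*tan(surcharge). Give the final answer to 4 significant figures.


edge = 0.055*1.0270 + 0.025 = 0.081485 m
ew = 1.0270 - 2*0.081485 = 0.86403 m
A = 0.25 * 0.86403^2 * tan(29.9210 deg)
A = 0.1074 m^2


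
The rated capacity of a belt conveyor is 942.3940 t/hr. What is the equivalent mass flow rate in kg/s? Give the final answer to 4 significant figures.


m_dot = 942.3940 * 1000 / 3600
m_dot = 261.8 kg/s


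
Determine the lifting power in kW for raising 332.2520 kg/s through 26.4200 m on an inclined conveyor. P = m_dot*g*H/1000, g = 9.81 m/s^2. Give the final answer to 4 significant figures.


P = 332.2520 * 9.81 * 26.4200 / 1000
P = 86.11 kW


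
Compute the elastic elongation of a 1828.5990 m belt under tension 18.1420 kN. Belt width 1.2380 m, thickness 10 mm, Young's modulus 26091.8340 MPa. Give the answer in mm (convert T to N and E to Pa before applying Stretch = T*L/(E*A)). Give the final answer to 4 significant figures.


A = 1.2380 * 0.01 = 0.01238 m^2
Stretch = 18.1420*1000 * 1828.5990 / (26091.8340e6 * 0.01238) * 1000
Stretch = 102.7 mm


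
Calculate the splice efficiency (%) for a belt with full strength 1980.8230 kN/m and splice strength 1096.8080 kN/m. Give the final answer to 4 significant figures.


Eff = 1096.8080 / 1980.8230 * 100
Eff = 55.37 %


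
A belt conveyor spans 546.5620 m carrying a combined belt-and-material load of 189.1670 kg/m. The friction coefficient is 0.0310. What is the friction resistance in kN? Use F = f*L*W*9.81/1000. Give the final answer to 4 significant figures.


F = 0.0310 * 546.5620 * 189.1670 * 9.81 / 1000
F = 31.44 kN


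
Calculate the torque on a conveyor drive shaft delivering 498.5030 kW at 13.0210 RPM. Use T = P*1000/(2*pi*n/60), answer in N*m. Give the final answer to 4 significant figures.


omega = 2*pi*13.0210/60 = 1.36356 rad/s
T = 498.5030*1000 / 1.36356
T = 365600 N*m


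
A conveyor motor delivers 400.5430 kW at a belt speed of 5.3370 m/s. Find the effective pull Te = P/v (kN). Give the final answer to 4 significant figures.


Te = P / v = 400.5430 / 5.3370
Te = 75.05 kN


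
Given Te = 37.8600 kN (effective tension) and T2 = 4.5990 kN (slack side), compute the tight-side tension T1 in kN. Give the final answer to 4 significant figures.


T1 = Te + T2 = 37.8600 + 4.5990
T1 = 42.46 kN


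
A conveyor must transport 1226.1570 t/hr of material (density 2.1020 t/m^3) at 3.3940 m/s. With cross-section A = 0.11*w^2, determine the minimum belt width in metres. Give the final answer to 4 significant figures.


A_req = 1226.1570 / (3.3940 * 2.1020 * 3600) = 0.0477418 m^2
w = sqrt(0.0477418 / 0.11)
w = 0.6588 m


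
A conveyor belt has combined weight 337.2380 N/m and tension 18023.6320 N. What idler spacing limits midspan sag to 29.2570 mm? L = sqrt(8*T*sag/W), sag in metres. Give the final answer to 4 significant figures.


sag = 29.2570/1000 = 0.029257 m
L = sqrt(8 * 18023.6320 * 0.029257 / 337.2380)
L = 3.537 m


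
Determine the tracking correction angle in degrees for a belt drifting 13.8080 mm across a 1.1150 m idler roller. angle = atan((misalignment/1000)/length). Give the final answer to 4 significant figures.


misalign_m = 13.8080 / 1000 = 0.013808 m
angle = atan(0.013808 / 1.1150)
angle = 0.7095 deg


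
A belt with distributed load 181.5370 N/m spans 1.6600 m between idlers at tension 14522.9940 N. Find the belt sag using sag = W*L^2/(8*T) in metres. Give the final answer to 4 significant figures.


sag = 181.5370 * 1.6600^2 / (8 * 14522.9940)
sag = 0.004306 m


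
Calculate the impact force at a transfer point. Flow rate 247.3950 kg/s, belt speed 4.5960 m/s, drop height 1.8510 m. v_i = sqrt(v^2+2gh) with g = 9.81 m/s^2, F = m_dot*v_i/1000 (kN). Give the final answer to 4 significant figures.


v_i = sqrt(4.5960^2 + 2*9.81*1.8510) = 7.57891 m/s
F = 247.3950 * 7.57891 / 1000
F = 1.875 kN


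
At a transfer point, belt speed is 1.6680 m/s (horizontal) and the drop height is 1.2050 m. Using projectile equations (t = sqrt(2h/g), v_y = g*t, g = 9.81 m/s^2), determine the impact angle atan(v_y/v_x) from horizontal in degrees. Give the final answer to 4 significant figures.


t = sqrt(2*1.2050/9.81) = 0.495649 s
v_y = 9.81 * 0.495649 = 4.86232 m/s
angle = atan(4.86232 / 1.6680) = 71.07 deg


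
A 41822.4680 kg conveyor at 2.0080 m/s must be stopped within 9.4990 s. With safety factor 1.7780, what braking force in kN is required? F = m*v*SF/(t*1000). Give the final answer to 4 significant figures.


F = 41822.4680 * 2.0080 / 9.4990 * 1.7780 / 1000
F = 15.72 kN


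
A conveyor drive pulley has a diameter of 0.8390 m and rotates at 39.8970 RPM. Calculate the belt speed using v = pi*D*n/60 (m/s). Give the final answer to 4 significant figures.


v = pi * 0.8390 * 39.8970 / 60
v = 1.753 m/s


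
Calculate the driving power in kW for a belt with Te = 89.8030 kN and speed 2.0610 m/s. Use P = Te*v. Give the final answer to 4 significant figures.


P = Te * v = 89.8030 * 2.0610
P = 185.1 kW


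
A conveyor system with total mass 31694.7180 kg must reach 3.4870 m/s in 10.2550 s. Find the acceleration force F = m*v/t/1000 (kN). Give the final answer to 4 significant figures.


F = 31694.7180 * 3.4870 / 10.2550 / 1000
F = 10.78 kN


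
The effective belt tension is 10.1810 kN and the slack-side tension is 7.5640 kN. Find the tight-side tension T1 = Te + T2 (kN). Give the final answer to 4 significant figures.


T1 = Te + T2 = 10.1810 + 7.5640
T1 = 17.74 kN


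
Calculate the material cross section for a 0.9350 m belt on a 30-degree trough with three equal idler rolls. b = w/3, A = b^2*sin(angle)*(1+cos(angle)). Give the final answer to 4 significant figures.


b = 0.9350/3 = 0.311667 m
A = 0.311667^2 * sin(30 deg) * (1 + cos(30 deg))
A = 0.09063 m^2


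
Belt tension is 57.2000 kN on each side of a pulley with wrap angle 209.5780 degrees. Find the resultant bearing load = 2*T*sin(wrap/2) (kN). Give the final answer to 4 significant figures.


F = 2 * 57.2000 * sin(209.5780/2 deg)
F = 110.6 kN


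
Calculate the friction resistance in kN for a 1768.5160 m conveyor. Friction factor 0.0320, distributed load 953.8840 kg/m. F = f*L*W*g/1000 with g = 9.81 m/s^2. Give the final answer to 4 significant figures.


F = 0.0320 * 1768.5160 * 953.8840 * 9.81 / 1000
F = 529.6 kN


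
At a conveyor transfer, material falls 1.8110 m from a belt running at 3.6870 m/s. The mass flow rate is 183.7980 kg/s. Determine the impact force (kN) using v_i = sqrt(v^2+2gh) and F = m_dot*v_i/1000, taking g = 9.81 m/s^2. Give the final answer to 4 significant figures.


v_i = sqrt(3.6870^2 + 2*9.81*1.8110) = 7.00898 m/s
F = 183.7980 * 7.00898 / 1000
F = 1.288 kN


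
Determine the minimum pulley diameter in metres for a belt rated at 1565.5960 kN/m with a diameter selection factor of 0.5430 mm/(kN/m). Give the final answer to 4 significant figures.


D = 1565.5960 * 0.5430 / 1000
D = 0.8501 m


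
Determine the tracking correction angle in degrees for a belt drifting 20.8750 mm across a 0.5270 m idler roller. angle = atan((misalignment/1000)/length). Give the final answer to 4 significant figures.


misalign_m = 20.8750 / 1000 = 0.020875 m
angle = atan(0.020875 / 0.5270)
angle = 2.268 deg


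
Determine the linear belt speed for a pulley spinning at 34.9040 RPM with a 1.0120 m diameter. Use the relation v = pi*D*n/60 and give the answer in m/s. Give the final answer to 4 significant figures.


v = pi * 1.0120 * 34.9040 / 60
v = 1.849 m/s


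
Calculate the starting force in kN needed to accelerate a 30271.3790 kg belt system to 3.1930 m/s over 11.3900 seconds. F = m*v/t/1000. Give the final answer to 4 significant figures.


F = 30271.3790 * 3.1930 / 11.3900 / 1000
F = 8.486 kN


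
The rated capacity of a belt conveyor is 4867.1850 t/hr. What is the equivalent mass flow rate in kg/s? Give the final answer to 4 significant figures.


m_dot = 4867.1850 * 1000 / 3600
m_dot = 1352 kg/s


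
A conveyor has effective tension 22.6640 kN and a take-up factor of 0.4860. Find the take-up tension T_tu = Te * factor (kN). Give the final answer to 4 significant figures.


T_tu = 22.6640 * 0.4860
T_tu = 11.01 kN


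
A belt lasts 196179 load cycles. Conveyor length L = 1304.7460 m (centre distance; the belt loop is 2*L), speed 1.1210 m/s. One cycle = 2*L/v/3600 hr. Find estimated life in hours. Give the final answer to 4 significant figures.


cycle_time = 2 * 1304.7460 / 1.1210 / 3600 = 0.646618 hr
life = 196179 * 0.646618 = 126900 hours


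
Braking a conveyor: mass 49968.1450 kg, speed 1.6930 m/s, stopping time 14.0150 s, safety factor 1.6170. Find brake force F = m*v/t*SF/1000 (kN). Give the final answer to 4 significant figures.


F = 49968.1450 * 1.6930 / 14.0150 * 1.6170 / 1000
F = 9.760 kN


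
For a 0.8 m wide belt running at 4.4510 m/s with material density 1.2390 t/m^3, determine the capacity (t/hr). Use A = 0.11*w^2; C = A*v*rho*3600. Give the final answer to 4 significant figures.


A = 0.11 * 0.8^2 = 0.0704 m^2
C = 0.0704 * 4.4510 * 1.2390 * 3600
C = 1398 t/hr


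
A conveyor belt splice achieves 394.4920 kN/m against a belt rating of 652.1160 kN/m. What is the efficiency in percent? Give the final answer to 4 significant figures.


Eff = 394.4920 / 652.1160 * 100
Eff = 60.49 %


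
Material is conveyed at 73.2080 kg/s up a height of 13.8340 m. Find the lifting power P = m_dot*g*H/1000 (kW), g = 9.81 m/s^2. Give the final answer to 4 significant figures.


P = 73.2080 * 9.81 * 13.8340 / 1000
P = 9.935 kW


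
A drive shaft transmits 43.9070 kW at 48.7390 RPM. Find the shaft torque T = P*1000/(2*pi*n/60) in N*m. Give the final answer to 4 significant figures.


omega = 2*pi*48.7390/60 = 5.10394 rad/s
T = 43.9070*1000 / 5.10394
T = 8603 N*m


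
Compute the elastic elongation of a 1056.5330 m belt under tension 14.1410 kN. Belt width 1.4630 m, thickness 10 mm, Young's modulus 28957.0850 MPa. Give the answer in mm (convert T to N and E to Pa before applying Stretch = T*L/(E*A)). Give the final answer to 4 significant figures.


A = 1.4630 * 0.01 = 0.01463 m^2
Stretch = 14.1410*1000 * 1056.5330 / (28957.0850e6 * 0.01463) * 1000
Stretch = 35.27 mm


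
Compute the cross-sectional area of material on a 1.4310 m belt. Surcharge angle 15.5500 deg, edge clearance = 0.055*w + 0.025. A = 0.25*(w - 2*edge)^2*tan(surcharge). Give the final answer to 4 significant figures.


edge = 0.055*1.4310 + 0.025 = 0.103705 m
ew = 1.4310 - 2*0.103705 = 1.22359 m
A = 0.25 * 1.22359^2 * tan(15.5500 deg)
A = 0.1042 m^2


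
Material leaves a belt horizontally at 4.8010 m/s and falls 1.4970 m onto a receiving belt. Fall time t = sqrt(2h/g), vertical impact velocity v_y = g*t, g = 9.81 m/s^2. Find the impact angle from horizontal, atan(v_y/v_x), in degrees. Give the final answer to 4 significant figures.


t = sqrt(2*1.4970/9.81) = 0.552448 s
v_y = 9.81 * 0.552448 = 5.41951 m/s
angle = atan(5.41951 / 4.8010) = 48.46 deg


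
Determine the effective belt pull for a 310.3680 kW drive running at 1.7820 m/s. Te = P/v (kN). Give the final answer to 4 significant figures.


Te = P / v = 310.3680 / 1.7820
Te = 174.2 kN


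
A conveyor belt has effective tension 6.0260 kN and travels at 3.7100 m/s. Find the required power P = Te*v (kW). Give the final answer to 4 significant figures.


P = Te * v = 6.0260 * 3.7100
P = 22.36 kW


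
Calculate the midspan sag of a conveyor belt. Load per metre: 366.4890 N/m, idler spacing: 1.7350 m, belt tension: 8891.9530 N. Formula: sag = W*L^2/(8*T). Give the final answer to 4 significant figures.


sag = 366.4890 * 1.7350^2 / (8 * 8891.9530)
sag = 0.01551 m


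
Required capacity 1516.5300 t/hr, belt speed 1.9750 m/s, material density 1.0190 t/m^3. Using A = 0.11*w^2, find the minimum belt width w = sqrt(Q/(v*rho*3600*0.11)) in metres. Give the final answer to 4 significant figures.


A_req = 1516.5300 / (1.9750 * 1.0190 * 3600) = 0.209318 m^2
w = sqrt(0.209318 / 0.11)
w = 1.379 m


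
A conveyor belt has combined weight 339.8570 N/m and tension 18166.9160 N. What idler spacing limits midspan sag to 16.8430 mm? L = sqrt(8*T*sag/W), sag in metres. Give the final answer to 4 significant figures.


sag = 16.8430/1000 = 0.016843 m
L = sqrt(8 * 18166.9160 * 0.016843 / 339.8570)
L = 2.684 m


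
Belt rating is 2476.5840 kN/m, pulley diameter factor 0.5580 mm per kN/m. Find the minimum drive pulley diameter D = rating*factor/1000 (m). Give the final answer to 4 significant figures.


D = 2476.5840 * 0.5580 / 1000
D = 1.382 m


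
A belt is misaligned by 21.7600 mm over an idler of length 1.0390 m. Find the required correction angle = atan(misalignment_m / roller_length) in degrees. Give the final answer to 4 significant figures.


misalign_m = 21.7600 / 1000 = 0.021760 m
angle = atan(0.021760 / 1.0390)
angle = 1.200 deg


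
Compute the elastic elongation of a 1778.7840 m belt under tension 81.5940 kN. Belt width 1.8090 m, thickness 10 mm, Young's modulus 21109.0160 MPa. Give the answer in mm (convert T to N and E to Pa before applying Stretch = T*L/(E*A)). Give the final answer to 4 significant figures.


A = 1.8090 * 0.01 = 0.01809 m^2
Stretch = 81.5940*1000 * 1778.7840 / (21109.0160e6 * 0.01809) * 1000
Stretch = 380.1 mm


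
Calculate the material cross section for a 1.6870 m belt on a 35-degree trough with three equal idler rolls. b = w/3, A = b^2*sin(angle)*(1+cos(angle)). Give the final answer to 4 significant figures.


b = 1.6870/3 = 0.562333 m
A = 0.562333^2 * sin(35 deg) * (1 + cos(35 deg))
A = 0.3299 m^2


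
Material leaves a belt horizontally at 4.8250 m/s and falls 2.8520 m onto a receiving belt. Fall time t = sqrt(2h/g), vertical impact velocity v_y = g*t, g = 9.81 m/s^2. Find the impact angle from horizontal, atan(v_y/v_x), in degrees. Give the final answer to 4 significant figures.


t = sqrt(2*2.8520/9.81) = 0.762527 s
v_y = 9.81 * 0.762527 = 7.48039 m/s
angle = atan(7.48039 / 4.8250) = 57.18 deg


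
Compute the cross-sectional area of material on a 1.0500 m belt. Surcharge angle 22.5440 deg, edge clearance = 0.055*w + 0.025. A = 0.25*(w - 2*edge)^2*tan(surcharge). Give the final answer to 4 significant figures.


edge = 0.055*1.0500 + 0.025 = 0.08275 m
ew = 1.0500 - 2*0.08275 = 0.8845 m
A = 0.25 * 0.8845^2 * tan(22.5440 deg)
A = 0.08119 m^2


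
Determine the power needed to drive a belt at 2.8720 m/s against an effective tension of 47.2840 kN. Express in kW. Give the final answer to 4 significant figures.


P = Te * v = 47.2840 * 2.8720
P = 135.8 kW


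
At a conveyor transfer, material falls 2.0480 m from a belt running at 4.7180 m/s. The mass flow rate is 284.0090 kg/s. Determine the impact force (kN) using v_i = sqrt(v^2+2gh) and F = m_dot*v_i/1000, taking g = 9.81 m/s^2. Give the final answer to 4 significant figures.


v_i = sqrt(4.7180^2 + 2*9.81*2.0480) = 7.90198 m/s
F = 284.0090 * 7.90198 / 1000
F = 2.244 kN


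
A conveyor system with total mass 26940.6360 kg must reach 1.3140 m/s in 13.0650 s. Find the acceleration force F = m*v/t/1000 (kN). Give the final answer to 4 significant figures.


F = 26940.6360 * 1.3140 / 13.0650 / 1000
F = 2.710 kN


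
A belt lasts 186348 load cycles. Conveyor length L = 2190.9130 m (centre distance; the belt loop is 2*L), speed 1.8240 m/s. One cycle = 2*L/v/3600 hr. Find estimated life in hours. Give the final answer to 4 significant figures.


cycle_time = 2 * 2190.9130 / 1.8240 / 3600 = 0.66731 hr
life = 186348 * 0.66731 = 124400 hours


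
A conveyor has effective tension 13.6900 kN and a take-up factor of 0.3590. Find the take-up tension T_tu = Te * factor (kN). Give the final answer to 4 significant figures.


T_tu = 13.6900 * 0.3590
T_tu = 4.915 kN


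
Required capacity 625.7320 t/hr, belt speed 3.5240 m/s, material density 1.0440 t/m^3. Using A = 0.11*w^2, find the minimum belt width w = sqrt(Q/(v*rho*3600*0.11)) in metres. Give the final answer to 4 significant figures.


A_req = 625.7320 / (3.5240 * 1.0440 * 3600) = 0.0472443 m^2
w = sqrt(0.0472443 / 0.11)
w = 0.6554 m


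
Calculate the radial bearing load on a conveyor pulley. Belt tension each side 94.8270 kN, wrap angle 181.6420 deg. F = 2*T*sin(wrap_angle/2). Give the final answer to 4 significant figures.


F = 2 * 94.8270 * sin(181.6420/2 deg)
F = 189.6 kN


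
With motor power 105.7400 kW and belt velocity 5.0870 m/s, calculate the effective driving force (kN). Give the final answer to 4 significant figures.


Te = P / v = 105.7400 / 5.0870
Te = 20.79 kN


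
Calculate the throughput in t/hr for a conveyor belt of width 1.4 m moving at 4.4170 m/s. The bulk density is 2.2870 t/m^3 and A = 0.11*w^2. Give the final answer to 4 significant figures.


A = 0.11 * 1.4^2 = 0.2156 m^2
C = 0.2156 * 4.4170 * 2.2870 * 3600
C = 7841 t/hr


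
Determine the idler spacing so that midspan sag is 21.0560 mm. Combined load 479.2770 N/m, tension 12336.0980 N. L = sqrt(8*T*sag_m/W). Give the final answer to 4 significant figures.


sag = 21.0560/1000 = 0.021056 m
L = sqrt(8 * 12336.0980 * 0.021056 / 479.2770)
L = 2.082 m


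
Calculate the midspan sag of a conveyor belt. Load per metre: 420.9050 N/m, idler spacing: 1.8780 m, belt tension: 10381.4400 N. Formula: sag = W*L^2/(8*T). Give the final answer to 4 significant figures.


sag = 420.9050 * 1.8780^2 / (8 * 10381.4400)
sag = 0.01787 m


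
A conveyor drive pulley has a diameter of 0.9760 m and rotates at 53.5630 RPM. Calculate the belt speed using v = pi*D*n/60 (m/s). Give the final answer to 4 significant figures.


v = pi * 0.9760 * 53.5630 / 60
v = 2.737 m/s


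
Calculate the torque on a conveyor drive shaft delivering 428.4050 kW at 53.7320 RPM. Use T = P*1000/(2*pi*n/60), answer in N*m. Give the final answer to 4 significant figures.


omega = 2*pi*53.7320/60 = 5.6268 rad/s
T = 428.4050*1000 / 5.6268
T = 76140 N*m


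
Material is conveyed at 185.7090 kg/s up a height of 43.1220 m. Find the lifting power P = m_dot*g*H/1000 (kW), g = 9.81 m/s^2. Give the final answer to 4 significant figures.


P = 185.7090 * 9.81 * 43.1220 / 1000
P = 78.56 kW


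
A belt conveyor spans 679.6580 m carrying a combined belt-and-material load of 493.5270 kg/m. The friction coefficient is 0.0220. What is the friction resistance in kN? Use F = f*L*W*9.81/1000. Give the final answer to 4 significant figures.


F = 0.0220 * 679.6580 * 493.5270 * 9.81 / 1000
F = 72.39 kN


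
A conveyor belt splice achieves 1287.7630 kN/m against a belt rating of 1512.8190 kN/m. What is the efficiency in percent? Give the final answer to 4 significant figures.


Eff = 1287.7630 / 1512.8190 * 100
Eff = 85.12 %


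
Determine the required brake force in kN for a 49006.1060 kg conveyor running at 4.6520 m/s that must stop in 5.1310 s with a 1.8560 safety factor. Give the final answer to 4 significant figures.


F = 49006.1060 * 4.6520 / 5.1310 * 1.8560 / 1000
F = 82.46 kN


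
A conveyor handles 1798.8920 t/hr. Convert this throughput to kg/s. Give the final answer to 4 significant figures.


m_dot = 1798.8920 * 1000 / 3600
m_dot = 499.7 kg/s


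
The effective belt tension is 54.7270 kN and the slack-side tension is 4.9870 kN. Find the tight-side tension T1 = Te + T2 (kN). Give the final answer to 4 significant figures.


T1 = Te + T2 = 54.7270 + 4.9870
T1 = 59.71 kN


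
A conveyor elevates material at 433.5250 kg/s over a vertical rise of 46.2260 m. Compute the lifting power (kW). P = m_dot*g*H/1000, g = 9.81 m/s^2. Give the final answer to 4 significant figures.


P = 433.5250 * 9.81 * 46.2260 / 1000
P = 196.6 kW


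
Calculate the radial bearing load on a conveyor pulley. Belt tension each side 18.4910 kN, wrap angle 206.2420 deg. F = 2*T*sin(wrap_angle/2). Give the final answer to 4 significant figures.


F = 2 * 18.4910 * sin(206.2420/2 deg)
F = 36.02 kN


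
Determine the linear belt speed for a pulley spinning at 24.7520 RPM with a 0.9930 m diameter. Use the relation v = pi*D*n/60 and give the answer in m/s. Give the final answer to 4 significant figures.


v = pi * 0.9930 * 24.7520 / 60
v = 1.287 m/s


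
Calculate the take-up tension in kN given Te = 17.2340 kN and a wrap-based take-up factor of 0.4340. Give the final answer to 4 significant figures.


T_tu = 17.2340 * 0.4340
T_tu = 7.480 kN


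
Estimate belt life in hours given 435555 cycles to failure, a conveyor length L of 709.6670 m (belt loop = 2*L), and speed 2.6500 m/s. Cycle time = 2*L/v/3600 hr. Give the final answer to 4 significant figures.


cycle_time = 2 * 709.6670 / 2.6500 / 3600 = 0.148777 hr
life = 435555 * 0.148777 = 64800 hours


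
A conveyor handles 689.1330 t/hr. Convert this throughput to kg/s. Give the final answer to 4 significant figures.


m_dot = 689.1330 * 1000 / 3600
m_dot = 191.4 kg/s


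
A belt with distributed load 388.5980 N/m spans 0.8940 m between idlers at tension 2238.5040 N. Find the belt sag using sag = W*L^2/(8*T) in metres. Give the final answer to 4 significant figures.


sag = 388.5980 * 0.8940^2 / (8 * 2238.5040)
sag = 0.01734 m


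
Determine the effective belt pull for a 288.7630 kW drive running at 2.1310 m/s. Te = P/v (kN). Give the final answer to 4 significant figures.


Te = P / v = 288.7630 / 2.1310
Te = 135.5 kN


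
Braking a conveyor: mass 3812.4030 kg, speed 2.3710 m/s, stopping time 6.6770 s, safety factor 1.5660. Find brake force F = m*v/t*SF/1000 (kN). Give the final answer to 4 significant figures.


F = 3812.4030 * 2.3710 / 6.6770 * 1.5660 / 1000
F = 2.120 kN


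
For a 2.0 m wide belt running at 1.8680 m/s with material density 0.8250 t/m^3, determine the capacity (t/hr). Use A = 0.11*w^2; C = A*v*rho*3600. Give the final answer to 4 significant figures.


A = 0.11 * 2.0^2 = 0.44 m^2
C = 0.44 * 1.8680 * 0.8250 * 3600
C = 2441 t/hr


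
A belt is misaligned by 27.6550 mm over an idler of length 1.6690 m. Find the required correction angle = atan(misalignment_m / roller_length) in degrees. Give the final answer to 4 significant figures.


misalign_m = 27.6550 / 1000 = 0.027655 m
angle = atan(0.027655 / 1.6690)
angle = 0.9493 deg


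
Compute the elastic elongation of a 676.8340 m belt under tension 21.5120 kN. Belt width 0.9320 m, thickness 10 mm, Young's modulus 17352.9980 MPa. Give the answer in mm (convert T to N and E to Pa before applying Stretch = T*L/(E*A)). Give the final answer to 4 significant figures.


A = 0.9320 * 0.01 = 0.00932 m^2
Stretch = 21.5120*1000 * 676.8340 / (17352.9980e6 * 0.00932) * 1000
Stretch = 90.03 mm


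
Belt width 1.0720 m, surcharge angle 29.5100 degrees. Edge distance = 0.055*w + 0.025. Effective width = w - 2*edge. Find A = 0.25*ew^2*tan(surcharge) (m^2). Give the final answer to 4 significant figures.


edge = 0.055*1.0720 + 0.025 = 0.08396 m
ew = 1.0720 - 2*0.08396 = 0.90408 m
A = 0.25 * 0.90408^2 * tan(29.5100 deg)
A = 0.1157 m^2


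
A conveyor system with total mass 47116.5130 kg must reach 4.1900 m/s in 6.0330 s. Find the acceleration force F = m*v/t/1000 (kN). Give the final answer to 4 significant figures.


F = 47116.5130 * 4.1900 / 6.0330 / 1000
F = 32.72 kN


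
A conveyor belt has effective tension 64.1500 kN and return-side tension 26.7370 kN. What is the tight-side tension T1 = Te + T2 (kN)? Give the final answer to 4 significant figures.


T1 = Te + T2 = 64.1500 + 26.7370
T1 = 90.89 kN


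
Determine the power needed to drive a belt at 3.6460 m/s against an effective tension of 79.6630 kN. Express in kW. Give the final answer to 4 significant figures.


P = Te * v = 79.6630 * 3.6460
P = 290.5 kW


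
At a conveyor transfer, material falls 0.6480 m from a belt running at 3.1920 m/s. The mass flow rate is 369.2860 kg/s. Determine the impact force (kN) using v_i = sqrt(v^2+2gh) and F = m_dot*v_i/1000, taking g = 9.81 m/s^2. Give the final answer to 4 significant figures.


v_i = sqrt(3.1920^2 + 2*9.81*0.6480) = 4.78567 m/s
F = 369.2860 * 4.78567 / 1000
F = 1.767 kN


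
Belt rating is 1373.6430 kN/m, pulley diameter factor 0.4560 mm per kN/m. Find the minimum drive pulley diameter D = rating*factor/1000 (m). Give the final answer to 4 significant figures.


D = 1373.6430 * 0.4560 / 1000
D = 0.6264 m


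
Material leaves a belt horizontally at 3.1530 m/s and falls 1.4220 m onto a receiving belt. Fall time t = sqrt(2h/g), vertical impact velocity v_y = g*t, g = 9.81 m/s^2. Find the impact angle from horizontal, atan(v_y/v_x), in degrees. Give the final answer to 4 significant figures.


t = sqrt(2*1.4220/9.81) = 0.538431 s
v_y = 9.81 * 0.538431 = 5.28201 m/s
angle = atan(5.28201 / 3.1530) = 59.17 deg
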